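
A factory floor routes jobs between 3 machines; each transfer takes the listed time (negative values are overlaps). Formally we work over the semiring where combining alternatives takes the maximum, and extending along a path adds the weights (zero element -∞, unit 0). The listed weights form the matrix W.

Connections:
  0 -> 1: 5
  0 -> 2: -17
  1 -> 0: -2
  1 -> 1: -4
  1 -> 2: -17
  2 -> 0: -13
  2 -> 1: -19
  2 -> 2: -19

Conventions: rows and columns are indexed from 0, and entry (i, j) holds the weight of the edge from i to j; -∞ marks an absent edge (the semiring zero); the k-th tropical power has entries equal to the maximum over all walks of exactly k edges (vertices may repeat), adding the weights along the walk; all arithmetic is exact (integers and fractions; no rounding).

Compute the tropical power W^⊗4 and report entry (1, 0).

W^⊗2:
  [3, 1, -12]
  [-6, 3, -19]
  [-21, -8, -30]
W^⊗3:
  [-1, 8, -14]
  [1, -1, -14]
  [-10, -12, -25]
W^⊗4:
  [6, 4, -9]
  [-3, 6, -16]
  [-14, -5, -27]
Key observation: the optimum is the walk 1->0->1->1->0, with weight (-2) + 5 + (-4) + (-2) = -3.
Optimal value attained by: walk 1->0->1->1->0.
Answer: (W^⊗4)[1][0] = -3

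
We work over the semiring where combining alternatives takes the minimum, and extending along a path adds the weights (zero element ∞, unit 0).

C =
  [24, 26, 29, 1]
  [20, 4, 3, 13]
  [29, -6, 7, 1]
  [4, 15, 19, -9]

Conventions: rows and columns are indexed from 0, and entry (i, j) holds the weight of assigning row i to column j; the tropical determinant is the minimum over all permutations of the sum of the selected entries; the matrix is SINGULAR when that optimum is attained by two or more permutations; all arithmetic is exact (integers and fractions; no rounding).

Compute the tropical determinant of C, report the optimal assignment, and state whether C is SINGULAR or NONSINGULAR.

σ = (0, 1, 2, 3): 24 + 4 + 7 + (-9) = 26
σ = (0, 1, 3, 2): 24 + 4 + 1 + 19 = 48
σ = (0, 2, 1, 3): 24 + 3 + (-6) + (-9) = 12
σ = (0, 2, 3, 1): 24 + 3 + 1 + 15 = 43
σ = (0, 3, 1, 2): 24 + 13 + (-6) + 19 = 50
σ = (0, 3, 2, 1): 24 + 13 + 7 + 15 = 59
σ = (1, 0, 2, 3): 26 + 20 + 7 + (-9) = 44
σ = (1, 0, 3, 2): 26 + 20 + 1 + 19 = 66
σ = (1, 2, 0, 3): 26 + 3 + 29 + (-9) = 49
σ = (1, 2, 3, 0): 26 + 3 + 1 + 4 = 34
σ = (1, 3, 0, 2): 26 + 13 + 29 + 19 = 87
σ = (1, 3, 2, 0): 26 + 13 + 7 + 4 = 50
σ = (2, 0, 1, 3): 29 + 20 + (-6) + (-9) = 34
σ = (2, 0, 3, 1): 29 + 20 + 1 + 15 = 65
σ = (2, 1, 0, 3): 29 + 4 + 29 + (-9) = 53
σ = (2, 1, 3, 0): 29 + 4 + 1 + 4 = 38
σ = (2, 3, 0, 1): 29 + 13 + 29 + 15 = 86
σ = (2, 3, 1, 0): 29 + 13 + (-6) + 4 = 40
σ = (3, 0, 1, 2): 1 + 20 + (-6) + 19 = 34
σ = (3, 0, 2, 1): 1 + 20 + 7 + 15 = 43
σ = (3, 1, 0, 2): 1 + 4 + 29 + 19 = 53
σ = (3, 1, 2, 0): 1 + 4 + 7 + 4 = 16
σ = (3, 2, 0, 1): 1 + 3 + 29 + 15 = 48
σ = (3, 2, 1, 0): 1 + 3 + (-6) + 4 = 2
Optimal value attained by: σ = (3, 2, 1, 0).
Answer: det⊕(C) = 2; verdict: NONSINGULAR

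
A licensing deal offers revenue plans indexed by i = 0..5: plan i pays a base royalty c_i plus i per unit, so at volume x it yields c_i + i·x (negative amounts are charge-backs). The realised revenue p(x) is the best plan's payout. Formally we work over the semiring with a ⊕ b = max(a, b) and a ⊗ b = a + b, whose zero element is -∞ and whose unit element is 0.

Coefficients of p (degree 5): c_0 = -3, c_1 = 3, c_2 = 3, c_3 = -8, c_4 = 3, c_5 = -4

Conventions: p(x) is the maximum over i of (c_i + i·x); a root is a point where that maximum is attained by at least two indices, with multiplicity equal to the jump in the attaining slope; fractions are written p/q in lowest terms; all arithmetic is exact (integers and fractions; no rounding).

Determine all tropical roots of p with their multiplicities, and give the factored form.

hull edge (i=0, c=-3) to (i=1, c=3): slope 6, span 1
hull edge (i=1, c=3) to (i=4, c=3): slope 0, span 3
hull edge (i=4, c=3) to (i=5, c=-4): slope -7, span 1
Factored form: p(x) = -4 ⊗ (x ⊕ (-6)) ⊗ (x ⊕ 0) ⊗ (x ⊕ 0) ⊗ (x ⊕ 0) ⊗ (x ⊕ 7)
Answer: roots = -6 (mult 1), 0 (mult 3), 7 (mult 1)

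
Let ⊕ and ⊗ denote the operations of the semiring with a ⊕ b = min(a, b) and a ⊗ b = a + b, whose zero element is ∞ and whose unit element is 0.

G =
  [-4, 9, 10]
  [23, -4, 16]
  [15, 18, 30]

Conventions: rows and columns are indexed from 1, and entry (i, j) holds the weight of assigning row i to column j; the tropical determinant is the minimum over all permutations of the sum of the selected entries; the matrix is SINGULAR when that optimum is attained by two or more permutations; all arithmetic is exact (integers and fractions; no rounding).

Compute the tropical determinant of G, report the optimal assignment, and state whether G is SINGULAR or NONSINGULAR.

σ = (1, 2, 3): (-4) + (-4) + 30 = 22
σ = (1, 3, 2): (-4) + 16 + 18 = 30
σ = (2, 1, 3): 9 + 23 + 30 = 62
σ = (2, 3, 1): 9 + 16 + 15 = 40
σ = (3, 1, 2): 10 + 23 + 18 = 51
σ = (3, 2, 1): 10 + (-4) + 15 = 21
Optimal value attained by: σ = (3, 2, 1).
Answer: det⊕(G) = 21; verdict: NONSINGULAR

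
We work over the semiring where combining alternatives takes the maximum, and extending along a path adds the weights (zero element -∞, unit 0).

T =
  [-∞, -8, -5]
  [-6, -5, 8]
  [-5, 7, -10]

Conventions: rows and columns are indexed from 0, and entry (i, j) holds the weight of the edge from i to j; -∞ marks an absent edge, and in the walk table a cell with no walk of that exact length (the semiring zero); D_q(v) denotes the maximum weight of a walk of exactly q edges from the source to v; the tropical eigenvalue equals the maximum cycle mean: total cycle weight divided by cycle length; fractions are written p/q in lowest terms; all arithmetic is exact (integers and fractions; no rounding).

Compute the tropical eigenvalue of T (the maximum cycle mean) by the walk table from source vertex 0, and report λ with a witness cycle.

q=0: [0, -∞, -∞]
q=1: [-∞, -8, -5]
q=2: [-10, 2, 0]
q=3: [-4, 7, 10]
Optimal cycle mean attained by: cycle 1->2->1, total 8 + 7, length 2.
Answer: λ = 15/2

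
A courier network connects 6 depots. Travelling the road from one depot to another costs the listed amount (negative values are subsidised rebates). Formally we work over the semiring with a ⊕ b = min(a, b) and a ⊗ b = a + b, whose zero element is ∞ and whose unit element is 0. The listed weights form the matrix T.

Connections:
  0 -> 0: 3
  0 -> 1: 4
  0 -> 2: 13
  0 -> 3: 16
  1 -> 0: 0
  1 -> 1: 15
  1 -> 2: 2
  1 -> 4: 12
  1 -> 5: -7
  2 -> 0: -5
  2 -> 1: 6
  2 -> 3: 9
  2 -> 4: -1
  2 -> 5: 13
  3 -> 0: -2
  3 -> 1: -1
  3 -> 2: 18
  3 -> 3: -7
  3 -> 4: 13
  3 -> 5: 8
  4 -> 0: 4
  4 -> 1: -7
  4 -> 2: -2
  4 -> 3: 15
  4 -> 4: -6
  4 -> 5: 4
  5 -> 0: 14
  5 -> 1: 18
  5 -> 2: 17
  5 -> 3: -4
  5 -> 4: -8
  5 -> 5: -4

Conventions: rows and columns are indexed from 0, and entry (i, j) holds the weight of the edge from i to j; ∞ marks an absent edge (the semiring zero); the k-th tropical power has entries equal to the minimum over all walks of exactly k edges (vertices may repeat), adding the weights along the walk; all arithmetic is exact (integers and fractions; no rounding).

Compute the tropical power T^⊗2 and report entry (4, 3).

T^⊗2:
  [4, 7, 6, 9, 12, -3]
  [-3, 4, 10, -11, -15, -11]
  [-2, -8, -3, 2, -7, -1]
  [-9, -8, 1, -14, 0, -8]
  [-7, -13, -8, 0, -12, -14]
  [-6, -15, -10, -11, -14, -8]
Key observation: the optimum is the walk 4->5->3, with weight 4 + (-4) = 0.
Optimal value attained by: walk 4->5->3.
Answer: (T^⊗2)[4][3] = 0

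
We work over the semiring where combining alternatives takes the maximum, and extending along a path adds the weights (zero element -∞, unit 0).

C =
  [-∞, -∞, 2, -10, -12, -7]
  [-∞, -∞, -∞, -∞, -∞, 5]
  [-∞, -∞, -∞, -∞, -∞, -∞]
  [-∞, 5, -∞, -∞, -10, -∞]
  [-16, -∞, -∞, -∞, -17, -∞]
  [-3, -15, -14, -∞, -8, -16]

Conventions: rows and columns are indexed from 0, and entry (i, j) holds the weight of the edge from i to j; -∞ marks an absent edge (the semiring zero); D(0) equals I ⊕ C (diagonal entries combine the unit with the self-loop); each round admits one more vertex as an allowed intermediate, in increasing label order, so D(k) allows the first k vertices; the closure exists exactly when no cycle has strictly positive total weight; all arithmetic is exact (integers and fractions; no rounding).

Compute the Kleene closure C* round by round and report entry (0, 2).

D(0):
  [0, -∞, 2, -10, -12, -7]
  [-∞, 0, -∞, -∞, -∞, 5]
  [-∞, -∞, 0, -∞, -∞, -∞]
  [-∞, 5, -∞, 0, -10, -∞]
  [-16, -∞, -∞, -∞, 0, -∞]
  [-3, -15, -14, -∞, -8, 0]
D(1):
  [0, -∞, 2, -10, -12, -7]
  [-∞, 0, -∞, -∞, -∞, 5]
  [-∞, -∞, 0, -∞, -∞, -∞]
  [-∞, 5, -∞, 0, -10, -∞]
  [-16, -∞, -14, -26, 0, -23]
  [-3, -15, -1, -13, -8, 0]
D(2):
  [0, -∞, 2, -10, -12, -7]
  [-∞, 0, -∞, -∞, -∞, 5]
  [-∞, -∞, 0, -∞, -∞, -∞]
  [-∞, 5, -∞, 0, -10, 10]
  [-16, -∞, -14, -26, 0, -23]
  [-3, -15, -1, -13, -8, 0]
D(3):
  [0, -∞, 2, -10, -12, -7]
  [-∞, 0, -∞, -∞, -∞, 5]
  [-∞, -∞, 0, -∞, -∞, -∞]
  [-∞, 5, -∞, 0, -10, 10]
  [-16, -∞, -14, -26, 0, -23]
  [-3, -15, -1, -13, -8, 0]
D(4):
  [0, -5, 2, -10, -12, 0]
  [-∞, 0, -∞, -∞, -∞, 5]
  [-∞, -∞, 0, -∞, -∞, -∞]
  [-∞, 5, -∞, 0, -10, 10]
  [-16, -21, -14, -26, 0, -16]
  [-3, -8, -1, -13, -8, 0]
D(5):
  [0, -5, 2, -10, -12, 0]
  [-∞, 0, -∞, -∞, -∞, 5]
  [-∞, -∞, 0, -∞, -∞, -∞]
  [-26, 5, -24, 0, -10, 10]
  [-16, -21, -14, -26, 0, -16]
  [-3, -8, -1, -13, -8, 0]
D(6):
  [0, -5, 2, -10, -8, 0]
  [2, 0, 4, -8, -3, 5]
  [-∞, -∞, 0, -∞, -∞, -∞]
  [7, 5, 9, 0, 2, 10]
  [-16, -21, -14, -26, 0, -16]
  [-3, -8, -1, -13, -8, 0]
Answer: C*[0][2] = 2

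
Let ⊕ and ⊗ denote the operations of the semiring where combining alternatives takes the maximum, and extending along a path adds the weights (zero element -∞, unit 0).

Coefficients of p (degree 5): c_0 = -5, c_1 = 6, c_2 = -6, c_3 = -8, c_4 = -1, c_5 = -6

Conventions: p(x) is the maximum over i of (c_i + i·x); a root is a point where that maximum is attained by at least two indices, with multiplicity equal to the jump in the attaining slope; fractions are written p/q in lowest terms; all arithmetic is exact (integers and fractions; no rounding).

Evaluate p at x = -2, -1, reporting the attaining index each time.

p(-2) = max(-5+0·(-2)=-5, 6+1·(-2)=4, -6+2·(-2)=-10, -8+3·(-2)=-14, -1+4·(-2)=-9, -6+5·(-2)=-16) = 4 (attained by i=1)
p(-1) = max(-5+0·(-1)=-5, 6+1·(-1)=5, -6+2·(-1)=-8, -8+3·(-1)=-11, -1+4·(-1)=-5, -6+5·(-1)=-11) = 5 (attained by i=1)
Answer: p(-2) = 4; p(-1) = 5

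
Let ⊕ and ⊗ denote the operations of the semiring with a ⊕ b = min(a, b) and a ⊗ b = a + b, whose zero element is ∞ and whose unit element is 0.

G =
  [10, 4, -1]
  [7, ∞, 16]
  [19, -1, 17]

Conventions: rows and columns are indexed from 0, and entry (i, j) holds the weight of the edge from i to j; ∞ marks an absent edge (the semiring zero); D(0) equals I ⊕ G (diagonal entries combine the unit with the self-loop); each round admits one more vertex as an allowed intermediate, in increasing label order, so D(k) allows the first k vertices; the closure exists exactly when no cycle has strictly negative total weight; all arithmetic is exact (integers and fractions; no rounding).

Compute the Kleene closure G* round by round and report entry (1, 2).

D(0):
  [0, 4, -1]
  [7, 0, 16]
  [19, -1, 0]
D(1):
  [0, 4, -1]
  [7, 0, 6]
  [19, -1, 0]
D(2):
  [0, 4, -1]
  [7, 0, 6]
  [6, -1, 0]
D(3):
  [0, -2, -1]
  [7, 0, 6]
  [6, -1, 0]
Answer: G*[1][2] = 6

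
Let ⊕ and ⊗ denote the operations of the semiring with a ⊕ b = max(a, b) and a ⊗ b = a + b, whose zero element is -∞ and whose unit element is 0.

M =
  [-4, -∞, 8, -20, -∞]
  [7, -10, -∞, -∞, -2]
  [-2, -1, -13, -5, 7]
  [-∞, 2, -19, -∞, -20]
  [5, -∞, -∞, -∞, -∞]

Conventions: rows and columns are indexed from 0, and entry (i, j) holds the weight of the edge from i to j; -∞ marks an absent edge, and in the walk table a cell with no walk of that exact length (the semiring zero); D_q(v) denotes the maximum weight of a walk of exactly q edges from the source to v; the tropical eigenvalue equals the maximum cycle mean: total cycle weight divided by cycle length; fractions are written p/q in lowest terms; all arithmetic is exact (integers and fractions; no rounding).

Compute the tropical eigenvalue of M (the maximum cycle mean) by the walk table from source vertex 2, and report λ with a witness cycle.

q=0: [-∞, -∞, 0, -∞, -∞]
q=1: [-2, -1, -13, -5, 7]
q=2: [12, -3, 6, -18, -3]
q=3: [8, 5, 20, 1, 13]
q=4: [18, 19, 16, 15, 27]
q=5: [32, 17, 26, 11, 23]
Optimal cycle mean attained by: cycle 0->2->4->0, total 8 + 7 + 5, length 3.
Answer: λ = 20/3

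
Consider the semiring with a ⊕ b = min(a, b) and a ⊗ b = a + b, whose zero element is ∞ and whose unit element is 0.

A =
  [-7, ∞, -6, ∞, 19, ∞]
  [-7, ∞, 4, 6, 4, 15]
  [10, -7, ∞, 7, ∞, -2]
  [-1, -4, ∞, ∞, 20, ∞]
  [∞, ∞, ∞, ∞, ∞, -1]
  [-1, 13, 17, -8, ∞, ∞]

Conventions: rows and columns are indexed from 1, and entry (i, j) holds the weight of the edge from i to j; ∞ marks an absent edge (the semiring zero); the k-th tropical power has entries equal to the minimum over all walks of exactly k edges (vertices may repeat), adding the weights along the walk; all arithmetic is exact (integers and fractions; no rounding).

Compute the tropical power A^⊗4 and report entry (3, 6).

A^⊗2:
  [-14, -13, -13, 1, 12, -8]
  [-14, -3, -13, 7, 12, 2]
  [-14, 3, -3, -10, -3, 8]
  [-11, ∞, -7, 2, 0, 11]
  [-2, 12, 16, -9, ∞, ∞]
  [-9, -12, -7, 19, 12, 15]
A^⊗3:
  [-21, -20, -20, -16, -9, -15]
  [-21, -20, -20, -6, 1, -15]
  [-21, -14, -20, 0, 5, -5]
  [-18, -14, -17, 0, 8, -9]
  [-10, -13, -8, 18, 11, 14]
  [-19, -14, -15, -6, -8, -9]
A^⊗4:
  [-28, -27, -27, -23, -16, -22]
  [-28, -27, -27, -23, -16, -22]
  [-28, -27, -27, -13, -10, -22]
  [-25, -24, -24, -17, -10, -19]
  [-20, -15, -16, -7, -9, -10]
  [-26, -22, -25, -17, -10, -17]
Key observation: the optimum is the walk 3->2->1->3->6, with weight (-7) + (-7) + (-6) + (-2) = -22.
Optimal value attained by: walk 3->2->1->3->6.
Answer: (A^⊗4)[3][6] = -22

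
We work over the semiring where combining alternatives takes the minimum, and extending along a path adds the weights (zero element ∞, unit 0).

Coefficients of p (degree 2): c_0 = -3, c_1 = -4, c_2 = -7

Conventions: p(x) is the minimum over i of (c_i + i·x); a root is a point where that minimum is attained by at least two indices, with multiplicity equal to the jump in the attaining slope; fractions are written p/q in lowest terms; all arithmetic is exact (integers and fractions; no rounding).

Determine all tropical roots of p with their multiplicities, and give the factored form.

hull edge (i=0, c=-3) to (i=2, c=-7): slope -2, span 2
Factored form: p(x) = -7 ⊗ (x ⊕ 2) ⊗ (x ⊕ 2)
Answer: roots = 2 (mult 2)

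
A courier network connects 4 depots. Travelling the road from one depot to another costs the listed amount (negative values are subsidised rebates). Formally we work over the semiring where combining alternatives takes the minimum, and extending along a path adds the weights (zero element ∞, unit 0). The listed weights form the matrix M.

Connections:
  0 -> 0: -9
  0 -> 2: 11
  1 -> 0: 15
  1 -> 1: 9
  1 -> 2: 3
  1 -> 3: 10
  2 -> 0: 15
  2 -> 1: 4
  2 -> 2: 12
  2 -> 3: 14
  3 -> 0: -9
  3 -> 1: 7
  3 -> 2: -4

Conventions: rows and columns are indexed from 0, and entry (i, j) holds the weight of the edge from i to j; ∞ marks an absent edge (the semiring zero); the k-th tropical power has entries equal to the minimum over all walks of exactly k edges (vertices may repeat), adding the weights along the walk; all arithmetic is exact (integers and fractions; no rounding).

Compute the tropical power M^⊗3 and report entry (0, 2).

M^⊗2:
  [-18, 15, 2, 25]
  [1, 7, 6, 17]
  [5, 13, 7, 14]
  [-18, 0, 2, 10]
M^⊗3:
  [-27, 6, -7, 16]
  [-8, 10, 10, 17]
  [-4, 11, 10, 21]
  [-27, 6, -7, 10]
Key observation: the optimum is the walk 0->0->0->2, with weight (-9) + (-9) + 11 = -7.
Optimal value attained by: walk 0->0->0->2.
Answer: (M^⊗3)[0][2] = -7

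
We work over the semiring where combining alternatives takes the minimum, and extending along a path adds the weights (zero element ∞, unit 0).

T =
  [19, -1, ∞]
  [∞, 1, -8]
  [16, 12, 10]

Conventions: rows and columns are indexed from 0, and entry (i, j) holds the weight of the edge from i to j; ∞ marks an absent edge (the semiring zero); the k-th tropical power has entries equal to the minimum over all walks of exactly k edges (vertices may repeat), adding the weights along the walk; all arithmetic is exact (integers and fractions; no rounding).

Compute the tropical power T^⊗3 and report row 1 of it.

T^⊗2:
  [38, 0, -9]
  [8, 2, -7]
  [26, 13, 4]
T^⊗3:
  [7, 1, -8]
  [9, 3, -6]
  [20, 14, 5]
Answer: row 1 of T^⊗3 = [9, 3, -6]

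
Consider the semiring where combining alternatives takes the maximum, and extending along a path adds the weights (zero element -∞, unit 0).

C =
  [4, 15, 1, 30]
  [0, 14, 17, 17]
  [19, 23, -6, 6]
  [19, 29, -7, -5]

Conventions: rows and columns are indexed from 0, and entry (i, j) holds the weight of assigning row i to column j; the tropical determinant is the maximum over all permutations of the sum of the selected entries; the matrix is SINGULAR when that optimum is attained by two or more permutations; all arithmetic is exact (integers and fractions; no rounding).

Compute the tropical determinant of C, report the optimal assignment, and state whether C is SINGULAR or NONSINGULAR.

σ = (0, 1, 2, 3): 4 + 14 + (-6) + (-5) = 7
σ = (0, 1, 3, 2): 4 + 14 + 6 + (-7) = 17
σ = (0, 2, 1, 3): 4 + 17 + 23 + (-5) = 39
σ = (0, 2, 3, 1): 4 + 17 + 6 + 29 = 56
σ = (0, 3, 1, 2): 4 + 17 + 23 + (-7) = 37
σ = (0, 3, 2, 1): 4 + 17 + (-6) + 29 = 44
σ = (1, 0, 2, 3): 15 + 0 + (-6) + (-5) = 4
σ = (1, 0, 3, 2): 15 + 0 + 6 + (-7) = 14
σ = (1, 2, 0, 3): 15 + 17 + 19 + (-5) = 46
σ = (1, 2, 3, 0): 15 + 17 + 6 + 19 = 57
σ = (1, 3, 0, 2): 15 + 17 + 19 + (-7) = 44
σ = (1, 3, 2, 0): 15 + 17 + (-6) + 19 = 45
σ = (2, 0, 1, 3): 1 + 0 + 23 + (-5) = 19
σ = (2, 0, 3, 1): 1 + 0 + 6 + 29 = 36
σ = (2, 1, 0, 3): 1 + 14 + 19 + (-5) = 29
σ = (2, 1, 3, 0): 1 + 14 + 6 + 19 = 40
σ = (2, 3, 0, 1): 1 + 17 + 19 + 29 = 66
σ = (2, 3, 1, 0): 1 + 17 + 23 + 19 = 60
σ = (3, 0, 1, 2): 30 + 0 + 23 + (-7) = 46
σ = (3, 0, 2, 1): 30 + 0 + (-6) + 29 = 53
σ = (3, 1, 0, 2): 30 + 14 + 19 + (-7) = 56
σ = (3, 1, 2, 0): 30 + 14 + (-6) + 19 = 57
σ = (3, 2, 0, 1): 30 + 17 + 19 + 29 = 95
σ = (3, 2, 1, 0): 30 + 17 + 23 + 19 = 89
Optimal value attained by: σ = (3, 2, 0, 1).
Answer: det⊕(C) = 95; verdict: NONSINGULAR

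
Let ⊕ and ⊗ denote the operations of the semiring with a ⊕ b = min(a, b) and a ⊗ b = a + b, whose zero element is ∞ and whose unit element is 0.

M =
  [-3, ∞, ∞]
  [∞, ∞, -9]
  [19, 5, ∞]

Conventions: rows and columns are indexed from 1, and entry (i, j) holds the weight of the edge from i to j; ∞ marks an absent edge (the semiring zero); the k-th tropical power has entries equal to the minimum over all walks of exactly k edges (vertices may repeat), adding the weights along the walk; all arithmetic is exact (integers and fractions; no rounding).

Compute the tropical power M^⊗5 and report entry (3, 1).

M^⊗2:
  [-6, ∞, ∞]
  [10, -4, ∞]
  [16, ∞, -4]
M^⊗3:
  [-9, ∞, ∞]
  [7, ∞, -13]
  [13, 1, ∞]
M^⊗4:
  [-12, ∞, ∞]
  [4, -8, ∞]
  [10, ∞, -8]
M^⊗5:
  [-15, ∞, ∞]
  [1, ∞, -17]
  [7, -3, ∞]
Key observation: the optimum is the walk 3->1->1->1->1->1, with weight 19 + (-3) + (-3) + (-3) + (-3) = 7.
Optimal value attained by: walk 3->1->1->1->1->1.
Answer: (M^⊗5)[3][1] = 7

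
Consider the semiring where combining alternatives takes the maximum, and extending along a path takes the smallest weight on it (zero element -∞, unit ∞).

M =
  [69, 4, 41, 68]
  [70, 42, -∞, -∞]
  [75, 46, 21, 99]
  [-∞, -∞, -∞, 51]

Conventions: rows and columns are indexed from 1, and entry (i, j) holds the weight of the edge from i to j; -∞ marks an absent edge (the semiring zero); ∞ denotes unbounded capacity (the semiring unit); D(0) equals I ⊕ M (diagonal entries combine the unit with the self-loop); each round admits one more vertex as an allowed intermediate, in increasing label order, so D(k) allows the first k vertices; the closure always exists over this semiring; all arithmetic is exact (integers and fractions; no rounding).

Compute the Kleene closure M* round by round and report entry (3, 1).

D(0):
  [∞, 4, 41, 68]
  [70, ∞, -∞, -∞]
  [75, 46, ∞, 99]
  [-∞, -∞, -∞, ∞]
D(1):
  [∞, 4, 41, 68]
  [70, ∞, 41, 68]
  [75, 46, ∞, 99]
  [-∞, -∞, -∞, ∞]
D(2):
  [∞, 4, 41, 68]
  [70, ∞, 41, 68]
  [75, 46, ∞, 99]
  [-∞, -∞, -∞, ∞]
D(3):
  [∞, 41, 41, 68]
  [70, ∞, 41, 68]
  [75, 46, ∞, 99]
  [-∞, -∞, -∞, ∞]
D(4):
  [∞, 41, 41, 68]
  [70, ∞, 41, 68]
  [75, 46, ∞, 99]
  [-∞, -∞, -∞, ∞]
Answer: M*[3][1] = 75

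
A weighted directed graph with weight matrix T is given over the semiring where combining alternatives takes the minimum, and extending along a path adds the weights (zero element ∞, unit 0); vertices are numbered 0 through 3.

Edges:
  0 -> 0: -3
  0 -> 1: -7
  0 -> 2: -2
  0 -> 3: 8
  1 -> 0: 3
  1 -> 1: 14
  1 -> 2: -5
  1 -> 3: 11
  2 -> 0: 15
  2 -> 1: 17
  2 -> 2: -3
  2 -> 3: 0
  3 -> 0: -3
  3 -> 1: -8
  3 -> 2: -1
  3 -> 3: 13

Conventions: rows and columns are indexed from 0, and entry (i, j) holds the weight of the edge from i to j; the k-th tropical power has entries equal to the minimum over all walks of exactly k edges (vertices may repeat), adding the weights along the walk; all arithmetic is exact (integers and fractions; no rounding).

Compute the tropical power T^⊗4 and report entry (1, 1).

T^⊗2:
  [-6, -10, -12, -2]
  [0, -4, -8, -5]
  [-3, -8, -6, -3]
  [-6, -10, -13, -1]
T^⊗3:
  [-9, -13, -15, -12]
  [-8, -13, -11, -8]
  [-6, -11, -13, -6]
  [-9, -13, -16, -13]
T^⊗4:
  [-15, -20, -18, -15]
  [-11, -16, -18, -11]
  [-9, -14, -16, -13]
  [-16, -21, -19, -16]
Key observation: the optimum is the walk 1->2->2->3->1, with weight (-5) + (-3) + 0 + (-8) = -16.
Optimal value attained by: walk 1->2->2->3->1.
Answer: (T^⊗4)[1][1] = -16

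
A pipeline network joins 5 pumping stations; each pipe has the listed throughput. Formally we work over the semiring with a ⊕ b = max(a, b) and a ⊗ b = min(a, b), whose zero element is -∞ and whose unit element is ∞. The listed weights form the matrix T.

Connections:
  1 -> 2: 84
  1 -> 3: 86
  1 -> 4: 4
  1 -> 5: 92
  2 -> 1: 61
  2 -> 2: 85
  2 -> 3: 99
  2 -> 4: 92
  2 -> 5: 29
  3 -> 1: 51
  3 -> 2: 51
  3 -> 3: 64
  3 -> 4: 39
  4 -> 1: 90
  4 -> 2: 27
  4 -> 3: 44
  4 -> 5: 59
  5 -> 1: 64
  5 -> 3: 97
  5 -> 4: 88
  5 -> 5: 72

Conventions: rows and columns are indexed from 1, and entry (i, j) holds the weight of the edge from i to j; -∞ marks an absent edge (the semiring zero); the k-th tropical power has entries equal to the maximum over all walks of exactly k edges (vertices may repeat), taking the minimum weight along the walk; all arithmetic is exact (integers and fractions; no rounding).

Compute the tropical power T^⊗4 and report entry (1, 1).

T^⊗2:
  [64, 84, 92, 88, 72]
  [90, 85, 85, 85, 61]
  [51, 51, 64, 51, 51]
  [59, 84, 86, 59, 90]
  [88, 64, 72, 72, 72]
T^⊗3:
  [88, 84, 84, 84, 72]
  [85, 85, 86, 85, 90]
  [51, 51, 64, 51, 51]
  [64, 84, 90, 88, 72]
  [72, 84, 86, 72, 88]
T^⊗4:
  [84, 84, 86, 84, 88]
  [85, 85, 90, 88, 85]
  [51, 51, 64, 51, 51]
  [88, 84, 84, 84, 72]
  [72, 84, 88, 88, 72]
Key observation: the optimum is the walk 1->2->2->4->1, with weight 84 min 85 min 92 min 90 = 84.
Optimal value attained by: walk 1->2->2->4->1.
Answer: (T^⊗4)[1][1] = 84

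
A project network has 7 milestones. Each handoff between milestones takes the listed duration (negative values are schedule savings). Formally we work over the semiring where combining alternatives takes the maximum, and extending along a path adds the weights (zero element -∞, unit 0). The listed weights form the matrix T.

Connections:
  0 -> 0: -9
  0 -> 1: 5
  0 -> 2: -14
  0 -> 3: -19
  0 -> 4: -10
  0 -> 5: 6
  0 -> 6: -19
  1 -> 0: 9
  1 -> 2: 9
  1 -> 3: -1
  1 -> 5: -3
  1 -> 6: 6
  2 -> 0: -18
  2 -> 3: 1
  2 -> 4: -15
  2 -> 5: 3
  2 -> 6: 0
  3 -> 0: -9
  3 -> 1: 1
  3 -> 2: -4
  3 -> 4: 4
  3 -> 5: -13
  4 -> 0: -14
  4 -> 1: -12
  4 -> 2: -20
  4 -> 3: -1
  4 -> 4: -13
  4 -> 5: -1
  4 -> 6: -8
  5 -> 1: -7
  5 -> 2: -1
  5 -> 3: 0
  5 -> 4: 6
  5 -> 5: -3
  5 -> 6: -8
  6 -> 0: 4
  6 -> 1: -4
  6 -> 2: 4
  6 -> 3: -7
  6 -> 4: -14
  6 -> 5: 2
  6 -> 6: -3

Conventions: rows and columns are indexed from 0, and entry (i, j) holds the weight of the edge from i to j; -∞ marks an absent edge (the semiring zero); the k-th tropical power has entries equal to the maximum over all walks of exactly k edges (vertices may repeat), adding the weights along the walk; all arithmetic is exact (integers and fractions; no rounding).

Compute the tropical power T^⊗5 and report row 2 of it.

T^⊗2:
  [14, -1, 14, 6, 12, 3, 11]
  [10, 14, 10, 10, 3, 15, 9]
  [4, 2, 4, 3, 9, 2, -3]
  [10, -4, 10, 3, -7, 3, 7]
  [-3, 0, -2, -1, 5, -4, -6]
  [2, 1, 2, 5, 4, 5, -1]
  [5, 9, 5, 5, 8, 10, 4]
T^⊗3:
  [15, 19, 15, 15, 10, 20, 14]
  [23, 15, 23, 15, 21, 16, 20]
  [11, 9, 11, 8, 8, 10, 8]
  [11, 15, 11, 11, 9, 16, 10]
  [9, 2, 9, 4, 3, 4, 6]
  [10, 7, 10, 5, 11, 8, 7]
  [18, 10, 18, 10, 16, 11, 15]
T^⊗4:
  [28, 20, 28, 20, 26, 21, 25]
  [24, 28, 24, 24, 22, 29, 23]
  [18, 16, 18, 12, 16, 17, 15]
  [24, 16, 24, 16, 22, 17, 21]
  [11, 14, 11, 10, 10, 15, 9]
  [16, 15, 16, 11, 14, 16, 13]
  [19, 23, 19, 19, 17, 24, 18]
T^⊗5:
  [29, 33, 29, 29, 27, 34, 28]
  [37, 29, 37, 29, 35, 30, 34]
  [25, 23, 25, 19, 23, 24, 22]
  [25, 29, 25, 25, 23, 30, 24]
  [23, 16, 23, 15, 21, 17, 20]
  [24, 21, 24, 17, 22, 22, 21]
  [32, 24, 32, 24, 30, 25, 29]
Answer: row 2 of T^⊗5 = [25, 23, 25, 19, 23, 24, 22]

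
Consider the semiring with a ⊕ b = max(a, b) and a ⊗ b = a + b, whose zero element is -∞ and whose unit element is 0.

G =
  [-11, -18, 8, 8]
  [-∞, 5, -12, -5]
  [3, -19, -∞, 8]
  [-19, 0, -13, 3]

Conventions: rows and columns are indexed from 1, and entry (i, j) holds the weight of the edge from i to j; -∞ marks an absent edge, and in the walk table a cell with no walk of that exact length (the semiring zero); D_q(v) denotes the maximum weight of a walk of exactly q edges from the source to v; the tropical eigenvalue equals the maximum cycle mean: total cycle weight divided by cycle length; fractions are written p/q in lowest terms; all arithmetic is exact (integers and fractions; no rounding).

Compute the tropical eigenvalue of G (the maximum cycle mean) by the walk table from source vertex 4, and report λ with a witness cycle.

q=0: [-∞, -∞, -∞, 0]
q=1: [-19, 0, -13, 3]
q=2: [-10, 5, -10, 6]
q=3: [-7, 10, -2, 9]
q=4: [1, 15, 1, 12]
Optimal cycle mean attained by: cycle 1->3->1, total 8 + 3, length 2.
Answer: λ = 11/2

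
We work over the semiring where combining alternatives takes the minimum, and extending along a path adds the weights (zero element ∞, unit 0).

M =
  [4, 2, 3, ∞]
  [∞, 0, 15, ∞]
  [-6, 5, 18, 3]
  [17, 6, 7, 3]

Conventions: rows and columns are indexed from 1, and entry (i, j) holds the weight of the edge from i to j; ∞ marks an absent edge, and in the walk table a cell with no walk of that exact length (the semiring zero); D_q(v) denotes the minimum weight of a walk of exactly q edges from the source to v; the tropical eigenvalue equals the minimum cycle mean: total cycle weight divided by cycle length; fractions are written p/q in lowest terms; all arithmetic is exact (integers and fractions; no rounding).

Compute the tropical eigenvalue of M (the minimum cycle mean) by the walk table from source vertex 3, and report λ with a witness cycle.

q=0: [∞, ∞, 0, ∞]
q=1: [-6, 5, 18, 3]
q=2: [-2, -4, -3, 6]
q=3: [-9, -4, 1, 0]
q=4: [-5, -7, -6, 3]
Optimal cycle mean attained by: cycle 1->3->1, total 3 + (-6), length 2.
Answer: λ = -3/2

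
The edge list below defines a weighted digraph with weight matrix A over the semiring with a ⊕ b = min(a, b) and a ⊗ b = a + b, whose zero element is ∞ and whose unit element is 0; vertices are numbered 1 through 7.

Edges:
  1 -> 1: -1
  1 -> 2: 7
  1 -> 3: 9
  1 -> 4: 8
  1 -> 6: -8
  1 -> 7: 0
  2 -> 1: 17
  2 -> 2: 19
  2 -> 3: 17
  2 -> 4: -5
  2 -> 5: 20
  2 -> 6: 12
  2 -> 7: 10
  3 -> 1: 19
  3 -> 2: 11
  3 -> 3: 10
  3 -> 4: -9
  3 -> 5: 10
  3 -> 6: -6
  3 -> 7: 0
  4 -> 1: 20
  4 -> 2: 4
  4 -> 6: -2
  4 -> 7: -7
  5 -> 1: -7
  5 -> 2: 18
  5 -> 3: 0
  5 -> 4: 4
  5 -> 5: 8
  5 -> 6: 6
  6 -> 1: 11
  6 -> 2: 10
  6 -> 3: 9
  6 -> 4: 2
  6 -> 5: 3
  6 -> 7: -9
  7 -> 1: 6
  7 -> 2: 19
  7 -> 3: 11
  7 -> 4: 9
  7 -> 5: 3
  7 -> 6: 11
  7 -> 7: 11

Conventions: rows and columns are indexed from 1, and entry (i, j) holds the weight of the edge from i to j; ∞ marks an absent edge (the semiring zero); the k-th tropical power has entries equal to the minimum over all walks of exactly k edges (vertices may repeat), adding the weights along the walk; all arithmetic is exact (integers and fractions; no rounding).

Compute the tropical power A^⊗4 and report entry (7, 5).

A^⊗2:
  [-2, 2, 1, -6, -5, -9, -17]
  [13, -1, 20, 8, 13, -7, -12]
  [3, -5, 3, -4, -3, -11, -16]
  [-1, 8, 4, -1, -4, 4, -11]
  [-8, 0, 2, -9, 9, -15, -7]
  [-4, 6, 2, 0, -6, 0, -5]
  [-4, 13, 3, 2, 11, -2, 2]
A^⊗3:
  [-12, -2, -6, -8, -14, -10, -18]
  [-6, 3, -1, -6, -9, -1, -16]
  [-10, -1, -5, -10, -13, -6, -20]
  [-11, 3, -4, -5, -8, -9, -8]
  [-9, -5, -6, -13, -12, -16, -24]
  [-13, 3, -6, -7, -2, -12, -9]
  [-5, 3, 5, -6, 1, -12, -11]
A^⊗4:
  [-21, -5, -14, -15, -15, -20, -19]
  [-16, -2, -9, -10, -13, -14, -13]
  [-20, -6, -13, -14, -17, -18, -17]
  [-15, -4, -8, -13, -6, -19, -18]
  [-19, -9, -13, -15, -21, -17, -25]
  [-14, -6, -4, -15, -9, -21, -21]
  [-6, -2, -3, -10, -9, -13, -21]
Key observation: the optimum is the walk 7->5->1->6->5, with weight 3 + (-7) + (-8) + 3 = -9.
Optimal value attained by: walk 7->5->1->6->5.
Answer: (A^⊗4)[7][5] = -9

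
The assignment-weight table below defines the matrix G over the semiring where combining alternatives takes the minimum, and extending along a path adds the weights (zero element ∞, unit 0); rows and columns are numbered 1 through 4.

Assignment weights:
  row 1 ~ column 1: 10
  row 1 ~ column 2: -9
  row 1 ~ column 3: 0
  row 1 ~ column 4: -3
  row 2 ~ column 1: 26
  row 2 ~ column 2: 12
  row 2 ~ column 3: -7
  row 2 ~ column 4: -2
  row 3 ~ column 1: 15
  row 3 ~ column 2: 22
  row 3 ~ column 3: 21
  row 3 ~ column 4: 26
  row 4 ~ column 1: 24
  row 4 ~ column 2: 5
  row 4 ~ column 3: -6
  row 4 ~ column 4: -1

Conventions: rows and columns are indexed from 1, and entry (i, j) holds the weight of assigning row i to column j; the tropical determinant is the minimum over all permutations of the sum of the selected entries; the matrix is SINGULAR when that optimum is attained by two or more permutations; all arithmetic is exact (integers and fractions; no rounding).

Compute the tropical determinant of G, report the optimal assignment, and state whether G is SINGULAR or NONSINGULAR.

σ = (1, 2, 3, 4): 10 + 12 + 21 + (-1) = 42
σ = (1, 2, 4, 3): 10 + 12 + 26 + (-6) = 42
σ = (1, 3, 2, 4): 10 + (-7) + 22 + (-1) = 24
σ = (1, 3, 4, 2): 10 + (-7) + 26 + 5 = 34
σ = (1, 4, 2, 3): 10 + (-2) + 22 + (-6) = 24
σ = (1, 4, 3, 2): 10 + (-2) + 21 + 5 = 34
σ = (2, 1, 3, 4): (-9) + 26 + 21 + (-1) = 37
σ = (2, 1, 4, 3): (-9) + 26 + 26 + (-6) = 37
σ = (2, 3, 1, 4): (-9) + (-7) + 15 + (-1) = -2
σ = (2, 3, 4, 1): (-9) + (-7) + 26 + 24 = 34
σ = (2, 4, 1, 3): (-9) + (-2) + 15 + (-6) = -2
σ = (2, 4, 3, 1): (-9) + (-2) + 21 + 24 = 34
σ = (3, 1, 2, 4): 0 + 26 + 22 + (-1) = 47
σ = (3, 1, 4, 2): 0 + 26 + 26 + 5 = 57
σ = (3, 2, 1, 4): 0 + 12 + 15 + (-1) = 26
σ = (3, 2, 4, 1): 0 + 12 + 26 + 24 = 62
σ = (3, 4, 1, 2): 0 + (-2) + 15 + 5 = 18
σ = (3, 4, 2, 1): 0 + (-2) + 22 + 24 = 44
σ = (4, 1, 2, 3): (-3) + 26 + 22 + (-6) = 39
σ = (4, 1, 3, 2): (-3) + 26 + 21 + 5 = 49
σ = (4, 2, 1, 3): (-3) + 12 + 15 + (-6) = 18
σ = (4, 2, 3, 1): (-3) + 12 + 21 + 24 = 54
σ = (4, 3, 1, 2): (-3) + (-7) + 15 + 5 = 10
σ = (4, 3, 2, 1): (-3) + (-7) + 22 + 24 = 36
Optimal value attained by: σ = (2, 3, 1, 4).
Answer: det⊕(G) = -2; verdict: SINGULAR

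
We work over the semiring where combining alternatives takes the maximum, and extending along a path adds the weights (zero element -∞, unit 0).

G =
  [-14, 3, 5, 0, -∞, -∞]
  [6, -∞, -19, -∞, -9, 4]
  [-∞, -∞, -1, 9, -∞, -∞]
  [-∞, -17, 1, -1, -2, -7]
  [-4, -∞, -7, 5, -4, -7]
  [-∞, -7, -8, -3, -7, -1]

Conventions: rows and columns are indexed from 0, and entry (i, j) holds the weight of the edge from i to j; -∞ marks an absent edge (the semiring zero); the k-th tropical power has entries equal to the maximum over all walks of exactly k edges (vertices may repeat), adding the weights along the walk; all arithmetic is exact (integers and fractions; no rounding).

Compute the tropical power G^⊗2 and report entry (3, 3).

G^⊗2:
  [9, -11, 4, 14, -2, 7]
  [-8, 9, 11, 6, -3, 3]
  [-∞, -8, 10, 8, 7, 2]
  [-6, -14, 0, 10, -3, -8]
  [-8, -1, 6, 4, 3, -2]
  [-1, -8, -2, 1, -5, -2]
Key observation: the optimum is the walk 3->2->3, with weight 1 + 9 = 10.
Optimal value attained by: walk 3->2->3.
Answer: (G^⊗2)[3][3] = 10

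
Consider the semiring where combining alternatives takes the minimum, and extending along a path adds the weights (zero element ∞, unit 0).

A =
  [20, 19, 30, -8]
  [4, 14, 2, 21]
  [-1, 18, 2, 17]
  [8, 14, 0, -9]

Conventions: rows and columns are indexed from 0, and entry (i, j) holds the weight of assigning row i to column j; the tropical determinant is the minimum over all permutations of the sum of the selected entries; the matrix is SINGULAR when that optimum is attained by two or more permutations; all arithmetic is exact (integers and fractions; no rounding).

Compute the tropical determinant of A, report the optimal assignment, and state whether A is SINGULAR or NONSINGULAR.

σ = (0, 1, 2, 3): 20 + 14 + 2 + (-9) = 27
σ = (0, 1, 3, 2): 20 + 14 + 17 + 0 = 51
σ = (0, 2, 1, 3): 20 + 2 + 18 + (-9) = 31
σ = (0, 2, 3, 1): 20 + 2 + 17 + 14 = 53
σ = (0, 3, 1, 2): 20 + 21 + 18 + 0 = 59
σ = (0, 3, 2, 1): 20 + 21 + 2 + 14 = 57
σ = (1, 0, 2, 3): 19 + 4 + 2 + (-9) = 16
σ = (1, 0, 3, 2): 19 + 4 + 17 + 0 = 40
σ = (1, 2, 0, 3): 19 + 2 + (-1) + (-9) = 11
σ = (1, 2, 3, 0): 19 + 2 + 17 + 8 = 46
σ = (1, 3, 0, 2): 19 + 21 + (-1) + 0 = 39
σ = (1, 3, 2, 0): 19 + 21 + 2 + 8 = 50
σ = (2, 0, 1, 3): 30 + 4 + 18 + (-9) = 43
σ = (2, 0, 3, 1): 30 + 4 + 17 + 14 = 65
σ = (2, 1, 0, 3): 30 + 14 + (-1) + (-9) = 34
σ = (2, 1, 3, 0): 30 + 14 + 17 + 8 = 69
σ = (2, 3, 0, 1): 30 + 21 + (-1) + 14 = 64
σ = (2, 3, 1, 0): 30 + 21 + 18 + 8 = 77
σ = (3, 0, 1, 2): (-8) + 4 + 18 + 0 = 14
σ = (3, 0, 2, 1): (-8) + 4 + 2 + 14 = 12
σ = (3, 1, 0, 2): (-8) + 14 + (-1) + 0 = 5
σ = (3, 1, 2, 0): (-8) + 14 + 2 + 8 = 16
σ = (3, 2, 0, 1): (-8) + 2 + (-1) + 14 = 7
σ = (3, 2, 1, 0): (-8) + 2 + 18 + 8 = 20
Optimal value attained by: σ = (3, 1, 0, 2).
Answer: det⊕(A) = 5; verdict: NONSINGULAR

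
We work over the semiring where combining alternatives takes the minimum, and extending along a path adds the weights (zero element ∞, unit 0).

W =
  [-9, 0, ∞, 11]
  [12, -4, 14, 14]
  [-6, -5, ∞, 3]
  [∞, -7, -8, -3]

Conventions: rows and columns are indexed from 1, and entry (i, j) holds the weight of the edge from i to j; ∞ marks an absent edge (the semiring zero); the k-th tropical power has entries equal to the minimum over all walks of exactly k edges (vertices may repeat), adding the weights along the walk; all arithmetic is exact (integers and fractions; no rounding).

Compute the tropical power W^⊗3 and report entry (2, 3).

W^⊗2:
  [-18, -9, 3, 2]
  [3, -8, 6, 10]
  [-15, -9, -5, 0]
  [-14, -13, -11, -6]
W^⊗3:
  [-27, -18, -6, -7]
  [-6, -12, 2, 6]
  [-24, -15, -8, -4]
  [-23, -17, -14, -9]
Key observation: the optimum is the walk 2->2->4->3, with weight (-4) + 14 + (-8) = 2.
Optimal value attained by: walk 2->2->4->3.
Answer: (W^⊗3)[2][3] = 2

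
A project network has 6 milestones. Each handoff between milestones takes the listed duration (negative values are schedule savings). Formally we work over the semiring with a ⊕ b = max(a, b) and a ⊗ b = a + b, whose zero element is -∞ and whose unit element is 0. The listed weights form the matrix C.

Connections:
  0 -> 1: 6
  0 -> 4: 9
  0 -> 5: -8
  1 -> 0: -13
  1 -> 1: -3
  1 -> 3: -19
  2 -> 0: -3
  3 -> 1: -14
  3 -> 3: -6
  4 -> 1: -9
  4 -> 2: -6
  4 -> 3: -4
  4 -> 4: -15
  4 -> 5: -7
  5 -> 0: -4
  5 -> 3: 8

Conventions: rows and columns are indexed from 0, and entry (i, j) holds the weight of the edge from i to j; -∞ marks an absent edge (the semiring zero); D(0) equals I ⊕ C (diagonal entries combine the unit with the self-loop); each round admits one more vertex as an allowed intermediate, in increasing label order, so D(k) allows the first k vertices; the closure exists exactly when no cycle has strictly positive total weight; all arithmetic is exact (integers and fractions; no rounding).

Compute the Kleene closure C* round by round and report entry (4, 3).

D(0):
  [0, 6, -∞, -∞, 9, -8]
  [-13, 0, -∞, -19, -∞, -∞]
  [-3, -∞, 0, -∞, -∞, -∞]
  [-∞, -14, -∞, 0, -∞, -∞]
  [-∞, -9, -6, -4, 0, -7]
  [-4, -∞, -∞, 8, -∞, 0]
D(1):
  [0, 6, -∞, -∞, 9, -8]
  [-13, 0, -∞, -19, -4, -21]
  [-3, 3, 0, -∞, 6, -11]
  [-∞, -14, -∞, 0, -∞, -∞]
  [-∞, -9, -6, -4, 0, -7]
  [-4, 2, -∞, 8, 5, 0]
D(2):
  [0, 6, -∞, -13, 9, -8]
  [-13, 0, -∞, -19, -4, -21]
  [-3, 3, 0, -16, 6, -11]
  [-27, -14, -∞, 0, -18, -35]
  [-22, -9, -6, -4, 0, -7]
  [-4, 2, -∞, 8, 5, 0]
D(3):
  [0, 6, -∞, -13, 9, -8]
  [-13, 0, -∞, -19, -4, -21]
  [-3, 3, 0, -16, 6, -11]
  [-27, -14, -∞, 0, -18, -35]
  [-9, -3, -6, -4, 0, -7]
  [-4, 2, -∞, 8, 5, 0]
D(4):
  [0, 6, -∞, -13, 9, -8]
  [-13, 0, -∞, -19, -4, -21]
  [-3, 3, 0, -16, 6, -11]
  [-27, -14, -∞, 0, -18, -35]
  [-9, -3, -6, -4, 0, -7]
  [-4, 2, -∞, 8, 5, 0]
D(5):
  [0, 6, 3, 5, 9, 2]
  [-13, 0, -10, -8, -4, -11]
  [-3, 3, 0, 2, 6, -1]
  [-27, -14, -24, 0, -18, -25]
  [-9, -3, -6, -4, 0, -7]
  [-4, 2, -1, 8, 5, 0]
D(6):
  [0, 6, 3, 10, 9, 2]
  [-13, 0, -10, -3, -4, -11]
  [-3, 3, 0, 7, 6, -1]
  [-27, -14, -24, 0, -18, -25]
  [-9, -3, -6, 1, 0, -7]
  [-4, 2, -1, 8, 5, 0]
Answer: C*[4][3] = 1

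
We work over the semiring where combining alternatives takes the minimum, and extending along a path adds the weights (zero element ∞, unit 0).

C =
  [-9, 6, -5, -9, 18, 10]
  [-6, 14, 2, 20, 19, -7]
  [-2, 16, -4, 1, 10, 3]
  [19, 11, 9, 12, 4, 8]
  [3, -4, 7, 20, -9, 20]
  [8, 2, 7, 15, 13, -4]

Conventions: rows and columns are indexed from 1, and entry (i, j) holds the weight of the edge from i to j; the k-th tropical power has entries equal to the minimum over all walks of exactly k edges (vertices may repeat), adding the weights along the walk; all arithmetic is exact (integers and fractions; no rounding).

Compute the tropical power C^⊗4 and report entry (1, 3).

C^⊗2:
  [-18, -3, -14, -18, -5, -2]
  [-15, -5, -11, -15, 6, -11]
  [-11, 4, -8, -11, 1, -1]
  [5, 0, 5, 10, -5, 4]
  [-10, -13, -2, -6, -18, -11]
  [-4, -2, 3, -1, 4, -8]
C^⊗3:
  [-27, -12, -23, -27, -14, -11]
  [-24, -9, -20, -24, -11, -15]
  [-20, -5, -16, -20, -8, -5]
  [-6, -9, 0, -4, -14, -7]
  [-19, -22, -15, -19, -27, -20]
  [-13, -6, -9, -13, -5, -12]
C^⊗4:
  [-36, -21, -32, -36, -23, -20]
  [-33, -18, -29, -33, -20, -19]
  [-29, -14, -25, -29, -17, -13]
  [-15, -18, -11, -15, -23, -16]
  [-28, -31, -24, -28, -36, -29]
  [-22, -10, -18, -22, -14, -16]
Key observation: the optimum is the walk 1->1->1->1->3, with weight (-9) + (-9) + (-9) + (-5) = -32.
Optimal value attained by: walk 1->1->1->1->3.
Answer: (C^⊗4)[1][3] = -32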